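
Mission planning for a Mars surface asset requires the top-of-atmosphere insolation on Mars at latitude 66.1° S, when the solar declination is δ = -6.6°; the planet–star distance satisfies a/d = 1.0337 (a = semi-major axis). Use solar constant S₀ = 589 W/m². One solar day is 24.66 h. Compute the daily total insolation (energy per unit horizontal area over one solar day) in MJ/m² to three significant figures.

10.3 MJ/m²

cos H₀ = −tan(-66.1°) tan(-6.600°) = -0.2611, H₀ = 1.8350 rad.
Bracket: H₀ sin φ sin δ + cos φ cos δ sin H₀ = 1.8350×-0.91425×-0.11494 + 0.40514×0.99337×0.96531 = 0.192829 + 0.388493 = 0.581322.
Inverse-square distance factor (a/d)² = 1.0337² = 1.068536.
Q̄ = (S₀/π) × 1.068536 × [bracket] = (589/π) × 1.068536 × 0.581322 = 116.46 W/m².
Daily total = Q̄ × 24.66 h × 3600 s/h = 116.46 × 24.66 × 3600 / 10⁶ = 10.34 MJ/m².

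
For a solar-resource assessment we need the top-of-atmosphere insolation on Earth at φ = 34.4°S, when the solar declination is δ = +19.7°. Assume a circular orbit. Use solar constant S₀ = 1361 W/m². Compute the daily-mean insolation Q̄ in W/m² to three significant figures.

Q̄ ≈ 217 W/m²

cos H₀ = −tan(-34.4°) tan(+19.700°) = 0.2452, H₀ = 1.3231 rad.
Bracket: H₀ sin φ sin δ + cos φ cos δ sin H₀ = 1.3231×-0.56497×0.33710 + 0.82511×0.94147×0.96948 = -0.251986 + 0.753108 = 0.501122.
Q̄ = (S₀/π) × [bracket] = (1361/π) × 0.501122 = 217.1 W/m².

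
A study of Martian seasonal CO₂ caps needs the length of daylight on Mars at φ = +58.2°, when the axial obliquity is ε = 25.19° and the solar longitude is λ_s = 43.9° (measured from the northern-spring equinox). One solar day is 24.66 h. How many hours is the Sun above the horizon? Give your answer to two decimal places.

Solar declination: sin δ = sin ε · sin λ_s = sin 25.19° × sin 43.9° = 0.29513, so δ = +17.165°.
cos H₀ = −tan φ · tan δ = −tan(+58.2°) × tan(+17.165°) = -0.4982, so H₀ = 2.0923 rad = 119.88°.
Daylight = 2H₀/(2π) × 24.66 h = (2.0923/π) × 24.66 = 16.42 h.

16.42 h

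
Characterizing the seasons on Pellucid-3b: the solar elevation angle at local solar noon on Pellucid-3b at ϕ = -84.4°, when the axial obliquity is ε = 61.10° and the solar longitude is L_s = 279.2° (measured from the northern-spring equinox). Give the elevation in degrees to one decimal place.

65.4°

Solar declination: sin δ = sin ε · sin L_s = sin 61.10° × sin 279.2° = -0.86420, so δ = -59.792°.
At local noon the hour angle is zero, so the zenith angle equals |ϕ − δ| = |-84.4° − (-59.792°)| = 24.608°.
Elevation = 90° − 24.608° = 65.4°.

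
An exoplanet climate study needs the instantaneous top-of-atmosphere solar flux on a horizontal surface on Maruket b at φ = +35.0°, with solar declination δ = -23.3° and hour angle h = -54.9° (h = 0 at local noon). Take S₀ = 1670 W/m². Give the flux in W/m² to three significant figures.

344 W/m²

cos θ_z = sin φ sin δ + cos φ cos δ cos h = -0.226876 + 0.432604 = 0.205728.
Flux = S₀ · cos θ_z = 1670 × 0.205728 = 343.6 W/m².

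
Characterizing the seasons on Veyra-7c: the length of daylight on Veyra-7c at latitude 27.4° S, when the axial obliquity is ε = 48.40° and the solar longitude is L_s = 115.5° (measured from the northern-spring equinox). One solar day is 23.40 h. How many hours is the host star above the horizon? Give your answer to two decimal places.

8.02 h

Solar declination: sin δ = sin ε · sin L_s = sin 48.40° × sin 115.5° = 0.67495, so δ = +42.450°.
cos h₀ = −tan ϕ · tan δ = −tan(-27.4°) × tan(+42.450°) = 0.4742, so h₀ = 1.0768 rad = 61.70°.
Daylight = 2h₀/(2π) × 23.40 h = (1.0768/π) × 23.40 = 8.02 h.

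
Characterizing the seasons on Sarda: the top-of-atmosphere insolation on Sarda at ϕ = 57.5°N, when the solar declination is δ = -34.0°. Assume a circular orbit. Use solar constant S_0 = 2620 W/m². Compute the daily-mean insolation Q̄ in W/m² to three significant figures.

Q̄ ≈ 0.00 W/m²

cos h₀ = −tan(+57.5°) tan(-34.000°) = 1.0588 ≥ 1 ⇒ polar night, h₀ = 0 and Q̄ = 0.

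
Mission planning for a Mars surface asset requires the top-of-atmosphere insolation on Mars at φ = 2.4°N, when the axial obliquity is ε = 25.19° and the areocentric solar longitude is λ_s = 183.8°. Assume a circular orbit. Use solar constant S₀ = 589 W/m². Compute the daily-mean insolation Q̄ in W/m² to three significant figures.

Q̄ ≈ 187 W/m²

sin δ = sin 25.19° × sin 183.8° = -0.02821, so δ = -1.616°.
cos H₀ = −tan(+2.4°) tan(-1.616°) = 0.0012, H₀ = 1.5696 rad.
Bracket: H₀ sin φ sin δ + cos φ cos δ sin H₀ = 1.5696×0.04188×-0.02821 + 0.99912×0.99960×1.00000 = -0.001854 + 0.998720 = 0.996866.
Q̄ = (S₀/π) × [bracket] = (589/π) × 0.996866 = 186.9 W/m².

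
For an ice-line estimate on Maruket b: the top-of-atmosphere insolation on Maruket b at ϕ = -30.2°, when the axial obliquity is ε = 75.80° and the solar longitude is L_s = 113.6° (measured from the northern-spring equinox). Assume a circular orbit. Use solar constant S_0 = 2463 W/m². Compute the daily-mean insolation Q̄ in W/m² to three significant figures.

Solar declination: sin δ = sin ε · sin L_s = sin 75.80° × sin 113.6° = 0.88836, so δ = +62.668°.
cos h₀ = −tan(-30.2°) tan(+62.668°) = 1.1261 ≥ 1 ⇒ polar night, h₀ = 0 and Q̄ = 0.

Q̄ ≈ 0.00 W/m²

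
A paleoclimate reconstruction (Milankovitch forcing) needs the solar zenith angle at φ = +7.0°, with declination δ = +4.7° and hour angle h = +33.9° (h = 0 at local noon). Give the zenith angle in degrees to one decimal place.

cos θ_z = sin φ sin δ + cos φ cos δ cos h = 0.009986 + 0.821055 = 0.831041.
θ_z = arccos(0.831041) = 33.8°.

θ_z = 33.8°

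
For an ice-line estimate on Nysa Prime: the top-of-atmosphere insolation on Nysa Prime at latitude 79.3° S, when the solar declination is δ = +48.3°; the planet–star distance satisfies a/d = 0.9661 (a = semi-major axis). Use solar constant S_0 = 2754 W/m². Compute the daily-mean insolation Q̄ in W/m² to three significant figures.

cos h₀ = −tan(-79.3°) tan(+48.300°) = 5.9400 ≥ 1 ⇒ polar night, h₀ = 0 and Q̄ = 0.
Inverse-square distance factor (a/d)² = 0.9661² = 0.933349.

Q̄ ≈ 0.00 W/m²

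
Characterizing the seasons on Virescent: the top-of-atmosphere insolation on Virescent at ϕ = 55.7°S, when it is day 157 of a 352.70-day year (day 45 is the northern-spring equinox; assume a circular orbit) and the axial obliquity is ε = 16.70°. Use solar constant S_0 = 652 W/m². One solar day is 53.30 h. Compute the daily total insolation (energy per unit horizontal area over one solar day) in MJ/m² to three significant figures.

9.86 MJ/m²

Solar longitude: L_s = 360° × (157 − 45)/352.70 = 114.318°.
sin δ = sin 16.70° × sin 114.318° = 0.26186, so δ = +15.181°.
cos h₀ = −tan(-55.7°) tan(+15.181°) = 0.3978, h₀ = 1.1617 rad.
Bracket: h₀ sin ϕ sin δ + cos ϕ cos δ sin h₀ = 1.1617×-0.82610×0.26186 + 0.56353×0.96510×0.91749 = -0.251302 + 0.498989 = 0.247687.
Q̄ = (S_0/π) × [bracket] = (652/π) × 0.247687 = 51.404 W/m².
Daily total = Q̄ × 53.30 h × 3600 s/h = 51.404 × 53.30 × 3600 / 10⁶ = 9.863 MJ/m².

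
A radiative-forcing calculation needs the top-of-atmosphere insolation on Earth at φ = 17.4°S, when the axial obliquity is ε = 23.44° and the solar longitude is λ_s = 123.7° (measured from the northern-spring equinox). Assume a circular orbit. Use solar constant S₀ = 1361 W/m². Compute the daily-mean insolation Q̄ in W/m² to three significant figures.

Solar declination: sin δ = sin ε · sin λ_s = sin 23.44° × sin 123.7° = 0.33094, so δ = +19.326°.
cos H₀ = −tan(-17.4°) tan(+19.326°) = 0.1099, H₀ = 1.4607 rad.
Bracket: H₀ sin φ sin δ + cos φ cos δ sin H₀ = 1.4607×-0.29904×0.33094 + 0.95424×0.94365×0.99394 = -0.144557 + 0.895012 = 0.750455.
Q̄ = (S₀/π) × [bracket] = (1361/π) × 0.750455 = 325.1 W/m².

Q̄ ≈ 325 W/m²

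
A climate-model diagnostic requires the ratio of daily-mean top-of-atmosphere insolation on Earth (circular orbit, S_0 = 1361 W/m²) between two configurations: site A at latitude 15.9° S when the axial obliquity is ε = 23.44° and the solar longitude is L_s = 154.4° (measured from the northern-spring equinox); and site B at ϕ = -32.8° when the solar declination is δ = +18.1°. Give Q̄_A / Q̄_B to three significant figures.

Q̄_A / Q̄_B ≈ 1.58

— Configuration A (ϕ=-15.9°):
Solar declination: sin δ = sin ε · sin L_s = sin 23.44° × sin 154.4° = 0.17188, so δ = +9.897°.
cos h₀ = −tan(-15.9°) tan(+9.897°) = 0.0497, h₀ = 1.5211 rad.
Bracket: h₀ sin ϕ sin δ + cos ϕ cos δ sin h₀ = 1.5211×-0.27396×0.17188 + 0.96174×0.98512×0.99876 = -0.071626 + 0.946254 = 0.874628.
Q̄ = (S_0/π) × [bracket] = (1361/π) × 0.874628 = 378.91 W/m².
— Configuration B (ϕ=-32.8°):
cos h₀ = −tan(-32.8°) tan(+18.100°) = 0.2106, h₀ = 1.3586 rad.
Bracket: h₀ sin ϕ sin δ + cos ϕ cos δ sin h₀ = 1.3586×-0.54171×0.31068 + 0.84057×0.95052×0.97756 = -0.228650 + 0.781050 = 0.552400.
Q̄ = (S_0/π) × [bracket] = (1361/π) × 0.552400 = 239.31 W/m².
Ratio Q̄_A / Q̄_B = 378.91 / 239.31 = 1.583.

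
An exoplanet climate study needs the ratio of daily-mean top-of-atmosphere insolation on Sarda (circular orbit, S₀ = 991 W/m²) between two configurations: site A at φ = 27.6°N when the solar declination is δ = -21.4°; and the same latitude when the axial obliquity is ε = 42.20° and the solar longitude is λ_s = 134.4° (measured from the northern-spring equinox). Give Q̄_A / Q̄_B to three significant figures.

— Configuration A (φ=+27.6°):
cos H₀ = −tan(+27.6°) tan(-21.400°) = 0.2049, H₀ = 1.3645 rad.
Bracket: H₀ sin φ sin δ + cos φ cos δ sin H₀ = 1.3645×0.46330×-0.36488 + 0.88620×0.93106×0.97879 = -0.230667 + 0.807605 = 0.576938.
Q̄ = (S₀/π) × [bracket] = (991/π) × 0.576938 = 181.99 W/m².
— Configuration B (φ=+27.6°):
Solar declination: sin δ = sin ε · sin λ_s = sin 42.20° × sin 134.4° = 0.47993, so δ = +28.681°.
cos H₀ = −tan(+27.6°) tan(+28.681°) = -0.2860, H₀ = 1.8608 rad.
Bracket: H₀ sin φ sin δ + cos φ cos δ sin H₀ = 1.8608×0.46330×0.47993 + 0.88620×0.87731×0.95823 = 0.413752 + 0.744997 = 1.158749.
Q̄ = (S₀/π) × [bracket] = (991/π) × 1.158749 = 365.52 W/m².
Ratio Q̄_A / Q̄_B = 181.99 / 365.52 = 0.4979.

Q̄_A / Q̄_B ≈ 0.498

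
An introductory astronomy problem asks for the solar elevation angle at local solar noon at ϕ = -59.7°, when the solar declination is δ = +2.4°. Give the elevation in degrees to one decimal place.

At local noon the hour angle is zero, so the zenith angle equals |ϕ − δ| = |-59.7° − (+2.400°)| = 62.100°.
Elevation = 90° − 62.100° = 27.9°.

27.9°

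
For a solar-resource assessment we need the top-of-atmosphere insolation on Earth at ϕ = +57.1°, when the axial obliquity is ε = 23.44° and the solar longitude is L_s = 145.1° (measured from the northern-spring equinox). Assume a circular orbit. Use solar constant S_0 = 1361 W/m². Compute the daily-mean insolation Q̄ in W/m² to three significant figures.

Q̄ ≈ 374 W/m²

Solar declination: sin δ = sin ε · sin L_s = sin 23.44° × sin 145.1° = 0.22759, so δ = +13.155°.
cos h₀ = −tan(+57.1°) tan(+13.155°) = -0.3613, h₀ = 1.9404 rad.
Bracket: h₀ sin ϕ sin δ + cos ϕ cos δ sin h₀ = 1.9404×0.83962×0.22759 + 0.54317×0.97376×0.93245 = 0.370789 + 0.493189 = 0.863978.
Q̄ = (S_0/π) × [bracket] = (1361/π) × 0.863978 = 374.3 W/m².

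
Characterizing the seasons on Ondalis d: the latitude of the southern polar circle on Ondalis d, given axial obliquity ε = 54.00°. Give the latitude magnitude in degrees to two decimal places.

The polar circle is the lowest latitude that experiences at least one full rotation of continuous darkness at the northern-summer solstice; it lies at |ϕ| = 90° − ε = 90° − 54.00° = 36.00°.

36.00°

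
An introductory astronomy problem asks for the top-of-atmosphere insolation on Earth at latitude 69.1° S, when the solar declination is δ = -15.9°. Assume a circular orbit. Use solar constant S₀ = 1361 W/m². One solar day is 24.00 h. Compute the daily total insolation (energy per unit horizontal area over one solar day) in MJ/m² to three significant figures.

cos H₀ = −tan(-69.1°) tan(-15.900°) = -0.7460, H₀ = 2.4128 rad.
Bracket: H₀ sin φ sin δ + cos φ cos δ sin H₀ = 2.4128×-0.93420×-0.27396 + 0.35674×0.96174×0.66598 = 0.617516 + 0.228492 = 0.846008.
Q̄ = (S₀/π) × [bracket] = (1361/π) × 0.846008 = 366.51 W/m².
Daily total = Q̄ × 24.00 h × 3600 s/h = 366.51 × 24.00 × 3600 / 10⁶ = 31.67 MJ/m².

31.7 MJ/m²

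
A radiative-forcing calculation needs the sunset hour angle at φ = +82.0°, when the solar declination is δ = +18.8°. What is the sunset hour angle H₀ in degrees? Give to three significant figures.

H₀ = 180°

Sunrise equation: cos H₀ = −tan φ · tan δ = -2.4223 ≤ −1, so the Sun never sets (polar day) and H₀ = π.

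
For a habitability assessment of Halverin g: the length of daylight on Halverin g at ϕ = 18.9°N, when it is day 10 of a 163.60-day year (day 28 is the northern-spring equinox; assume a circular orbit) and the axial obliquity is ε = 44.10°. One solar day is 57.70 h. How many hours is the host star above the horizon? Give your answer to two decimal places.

25.72 h

Solar longitude: L_s = 360° × (10 − 28)/163.60 = -39.609°, i.e. -39.609° + 360° = 320.391°.
sin δ = sin 44.10° × sin 320.391° = -0.44367, so δ = -26.339°.
cos h₀ = −tan ϕ · tan δ = −tan(+18.9°) × tan(-26.339°) = 0.1695, so h₀ = 1.4005 rad = 80.24°.
Daylight = 2h₀/(2π) × 57.70 h = (1.4005/π) × 57.70 = 25.72 h.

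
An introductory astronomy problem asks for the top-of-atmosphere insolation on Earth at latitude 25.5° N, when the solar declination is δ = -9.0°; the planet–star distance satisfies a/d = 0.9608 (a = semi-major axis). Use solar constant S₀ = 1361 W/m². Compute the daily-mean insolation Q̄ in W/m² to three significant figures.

Q̄ ≈ 315 W/m²

cos H₀ = −tan(+25.5°) tan(-9.000°) = 0.0755, H₀ = 1.4952 rad.
Bracket: H₀ sin φ sin δ + cos φ cos δ sin H₀ = 1.4952×0.43051×-0.15643 + 0.90259×0.98769×0.99714 = -0.100694 + 0.888929 = 0.788235.
Inverse-square distance factor (a/d)² = 0.9608² = 0.923137.
Q̄ = (S₀/π) × 0.923137 × [bracket] = (1361/π) × 0.923137 × 0.788235 = 315.2 W/m².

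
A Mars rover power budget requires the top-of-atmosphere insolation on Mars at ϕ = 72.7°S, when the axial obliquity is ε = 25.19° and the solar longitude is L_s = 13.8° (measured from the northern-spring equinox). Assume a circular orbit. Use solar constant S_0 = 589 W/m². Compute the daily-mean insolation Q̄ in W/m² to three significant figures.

Q̄ ≈ 29.9 W/m²

Solar declination: sin δ = sin ε · sin L_s = sin 25.19° × sin 13.8° = 0.10152, so δ = +5.827°.
cos h₀ = −tan(-72.7°) tan(+5.827°) = 0.3277, h₀ = 1.2370 rad.
Bracket: h₀ sin ϕ sin δ + cos ϕ cos δ sin h₀ = 1.2370×-0.95476×0.10152 + 0.29737×0.99483×0.94480 = -0.119899 + 0.279503 = 0.159604.
Q̄ = (S_0/π) × [bracket] = (589/π) × 0.159604 = 29.92 W/m².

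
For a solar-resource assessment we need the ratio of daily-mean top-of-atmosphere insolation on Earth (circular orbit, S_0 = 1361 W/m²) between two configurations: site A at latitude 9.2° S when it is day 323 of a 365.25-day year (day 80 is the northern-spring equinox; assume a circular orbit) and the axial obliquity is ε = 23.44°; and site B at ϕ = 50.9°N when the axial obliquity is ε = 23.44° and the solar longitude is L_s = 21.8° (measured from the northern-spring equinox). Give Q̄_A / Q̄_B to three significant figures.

Q̄_A / Q̄_B ≈ 1.25

— Configuration A (ϕ=-9.2°):
Solar longitude: L_s = 360° × (323 − 80)/365.25 = 239.507°.
sin δ = sin 23.44° × sin 239.507° = -0.34277, so δ = -20.046°.
cos h₀ = −tan(-9.2°) tan(-20.046°) = -0.0591, h₀ = 1.6299 rad.
Bracket: h₀ sin ϕ sin δ + cos ϕ cos δ sin h₀ = 1.6299×-0.15988×-0.34277 + 0.98714×0.93942×0.99825 = 0.089322 + 0.925716 = 1.015038.
Q̄ = (S_0/π) × [bracket] = (1361/π) × 1.015038 = 439.73 W/m².
— Configuration B (ϕ=+50.9°):
Solar declination: sin δ = sin ε · sin L_s = sin 23.44° × sin 21.8° = 0.14773, so δ = +8.495°.
cos h₀ = −tan(+50.9°) tan(+8.495°) = -0.1838, h₀ = 1.7556 rad.
Bracket: h₀ sin ϕ sin δ + cos ϕ cos δ sin h₀ = 1.7556×0.77605×0.14773 + 0.63068×0.98903×0.98296 = 0.201272 + 0.613133 = 0.814405.
Q̄ = (S_0/π) × [bracket] = (1361/π) × 0.814405 = 352.82 W/m².
Ratio Q̄_A / Q̄_B = 439.73 / 352.82 = 1.246.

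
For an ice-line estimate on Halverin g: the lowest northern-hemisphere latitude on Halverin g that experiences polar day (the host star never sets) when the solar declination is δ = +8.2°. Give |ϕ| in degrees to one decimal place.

Polar day requires cos h₀ = −tan ϕ tan δ ≤ −1, i.e. tan ϕ tan δ ≥ 1.
The boundary is |tan ϕ| · |tan δ| = 1, so |ϕ| = 90° − |δ| = 90° − 8.2° = 81.8° in the northern hemisphere.

|ϕ| = 81.8°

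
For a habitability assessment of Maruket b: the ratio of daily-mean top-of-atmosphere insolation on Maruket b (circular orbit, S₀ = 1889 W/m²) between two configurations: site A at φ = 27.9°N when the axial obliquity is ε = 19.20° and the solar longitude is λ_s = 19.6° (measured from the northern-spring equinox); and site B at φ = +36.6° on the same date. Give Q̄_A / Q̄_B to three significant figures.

Q̄_A / Q̄_B ≈ 1.06

— Configuration A (φ=+27.9°):
Solar declination: sin δ = sin ε · sin λ_s = sin 19.20° × sin 19.6° = 0.11032, so δ = +6.334°.
cos H₀ = −tan(+27.9°) tan(+6.334°) = -0.0588, H₀ = 1.6296 rad.
Bracket: H₀ sin φ sin δ + cos φ cos δ sin H₀ = 1.6296×0.46793×0.11032 + 0.88377×0.99390×0.99827 = 0.084123 + 0.876859 = 0.960982.
Q̄ = (S₀/π) × [bracket] = (1889/π) × 0.960982 = 577.83 W/m².
— Configuration B (φ=+36.6°):
cos H₀ = −tan(+36.6°) tan(+6.334°) = -0.0824, H₀ = 1.6533 rad.
Bracket: H₀ sin φ sin δ + cos φ cos δ sin H₀ = 1.6533×0.59622×0.11032 + 0.80282×0.99390×0.99660 = 0.108746 + 0.795210 = 0.903956.
Q̄ = (S₀/π) × [bracket] = (1889/π) × 0.903956 = 543.54 W/m².
Ratio Q̄_A / Q̄_B = 577.83 / 543.54 = 1.063.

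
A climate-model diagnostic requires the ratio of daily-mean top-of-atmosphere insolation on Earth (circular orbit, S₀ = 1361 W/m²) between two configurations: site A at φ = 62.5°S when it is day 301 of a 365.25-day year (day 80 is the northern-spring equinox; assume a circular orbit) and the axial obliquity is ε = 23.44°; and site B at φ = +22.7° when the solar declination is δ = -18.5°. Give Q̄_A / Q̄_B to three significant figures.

— Configuration A (φ=-62.5°):
Solar longitude: λ_s = 360° × (301 − 80)/365.25 = 217.823°.
sin δ = sin 23.44° × sin 217.823° = -0.24394, so δ = -14.119°.
cos H₀ = −tan(-62.5°) tan(-14.119°) = -0.4832, H₀ = 2.0751 rad.
Bracket: H₀ sin φ sin δ + cos φ cos δ sin H₀ = 2.0751×-0.88701×-0.24394 + 0.46175×0.96979×0.87551 = 0.449004 + 0.392054 = 0.841058.
Q̄ = (S₀/π) × [bracket] = (1361/π) × 0.841058 = 364.36 W/m².
— Configuration B (φ=+22.7°):
cos H₀ = −tan(+22.7°) tan(-18.500°) = 0.1400, H₀ = 1.4304 rad.
Bracket: H₀ sin φ sin δ + cos φ cos δ sin H₀ = 1.4304×0.38591×-0.31730 + 0.92254×0.94832×0.99016 = -0.175151 + 0.866254 = 0.691103.
Q̄ = (S₀/π) × [bracket] = (1361/π) × 0.691103 = 299.40 W/m².
Ratio Q̄_A / Q̄_B = 364.36 / 299.40 = 1.217.

Q̄_A / Q̄_B ≈ 1.22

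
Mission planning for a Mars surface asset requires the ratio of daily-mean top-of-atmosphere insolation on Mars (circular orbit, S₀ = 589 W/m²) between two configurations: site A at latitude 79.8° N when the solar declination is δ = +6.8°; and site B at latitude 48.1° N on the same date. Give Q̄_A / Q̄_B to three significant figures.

— Configuration A (φ=+79.8°):
cos H₀ = −tan(+79.8°) tan(+6.800°) = -0.6627, H₀ = 2.2952 rad.
Bracket: H₀ sin φ sin δ + cos φ cos δ sin H₀ = 2.2952×0.98420×0.11840 + 0.17708×0.99297×0.74886 = 0.267458 + 0.131676 = 0.399134.
Q̄ = (S₀/π) × [bracket] = (589/π) × 0.399134 = 74.831 W/m².
— Configuration B (φ=+48.1°):
cos H₀ = −tan(+48.1°) tan(+6.800°) = -0.1329, H₀ = 1.7041 rad.
Bracket: H₀ sin φ sin δ + cos φ cos δ sin H₀ = 1.7041×0.74431×0.11840 + 0.66783×0.99297×0.99113 = 0.150176 + 0.657253 = 0.807429.
Q̄ = (S₀/π) × [bracket] = (589/π) × 0.807429 = 151.38 W/m².
Ratio Q̄_A / Q̄_B = 74.831 / 151.38 = 0.4943.

Q̄_A / Q̄_B ≈ 0.494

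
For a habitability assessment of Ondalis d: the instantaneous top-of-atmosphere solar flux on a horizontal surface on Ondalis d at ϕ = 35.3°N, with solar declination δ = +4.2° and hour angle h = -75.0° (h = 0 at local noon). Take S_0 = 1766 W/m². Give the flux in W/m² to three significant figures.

cos θ_z = sin ϕ sin δ + cos ϕ cos δ cos h = 0.042321 + 0.210665 = 0.252986.
Flux = S_0 · cos θ_z = 1766 × 0.252986 = 446.8 W/m².

447 W/m²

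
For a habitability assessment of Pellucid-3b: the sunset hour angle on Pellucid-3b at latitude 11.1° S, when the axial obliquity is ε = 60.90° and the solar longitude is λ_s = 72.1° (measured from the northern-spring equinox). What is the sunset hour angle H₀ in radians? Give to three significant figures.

H₀ = 1.27 rad

Solar declination: sin δ = sin ε · sin λ_s = sin 60.90° × sin 72.1° = 0.83148, so δ = +56.251°.
cos H₀ = −tan φ · tan δ = −tan(-11.1°) × tan(+56.251°) = 0.2936, so H₀ = 1.2728 rad = 72.92°.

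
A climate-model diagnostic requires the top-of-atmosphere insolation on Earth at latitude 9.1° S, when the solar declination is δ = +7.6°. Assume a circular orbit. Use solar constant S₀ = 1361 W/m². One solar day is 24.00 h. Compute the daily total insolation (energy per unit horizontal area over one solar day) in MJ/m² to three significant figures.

35.4 MJ/m²

cos H₀ = −tan(-9.1°) tan(+7.600°) = 0.0214, H₀ = 1.5494 rad.
Bracket: H₀ sin φ sin δ + cos φ cos δ sin H₀ = 1.5494×-0.15816×0.13226 + 0.98741×0.99122×0.99977 = -0.032411 + 0.978515 = 0.946104.
Q̄ = (S₀/π) × [bracket] = (1361/π) × 0.946104 = 409.87 W/m².
Daily total = Q̄ × 24.00 h × 3600 s/h = 409.87 × 24.00 × 3600 / 10⁶ = 35.41 MJ/m².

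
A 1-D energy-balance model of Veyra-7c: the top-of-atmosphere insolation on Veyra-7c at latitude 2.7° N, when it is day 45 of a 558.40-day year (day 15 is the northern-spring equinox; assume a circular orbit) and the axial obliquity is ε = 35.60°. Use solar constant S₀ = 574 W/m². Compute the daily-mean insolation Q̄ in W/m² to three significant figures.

Solar longitude: λ_s = 360° × (45 − 15)/558.40 = 19.341°.
sin δ = sin 35.60° × sin 19.341° = 0.19279, so δ = +11.116°.
cos H₀ = −tan(+2.7°) tan(+11.116°) = -0.0093, H₀ = 1.5801 rad.
Bracket: H₀ sin φ sin δ + cos φ cos δ sin H₀ = 1.5801×0.04711×0.19279 + 0.99889×0.98124×0.99996 = 0.014351 + 0.980112 = 0.994463.
Q̄ = (S₀/π) × [bracket] = (574/π) × 0.994463 = 181.7 W/m².

Q̄ ≈ 182 W/m²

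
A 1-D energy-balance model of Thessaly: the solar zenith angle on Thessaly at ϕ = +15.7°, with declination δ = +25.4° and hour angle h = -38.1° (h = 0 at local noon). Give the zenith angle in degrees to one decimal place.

θ_z = 36.8°

cos θ_z = sin ϕ sin δ + cos ϕ cos δ cos h = 0.116070 + 0.684345 = 0.800415.
θ_z = arccos(0.800415) = 36.8°.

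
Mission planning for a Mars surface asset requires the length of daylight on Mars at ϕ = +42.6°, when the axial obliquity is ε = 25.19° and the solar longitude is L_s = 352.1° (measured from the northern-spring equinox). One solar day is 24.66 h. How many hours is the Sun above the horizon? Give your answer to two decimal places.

11.91 h

Solar declination: sin δ = sin ε · sin L_s = sin 25.19° × sin 352.1° = -0.05850, so δ = -3.354°.
cos h₀ = −tan ϕ · tan δ = −tan(+42.6°) × tan(-3.354°) = 0.0539, so h₀ = 1.5169 rad = 86.91°.
Daylight = 2h₀/(2π) × 24.66 h = (1.5169/π) × 24.66 = 11.91 h.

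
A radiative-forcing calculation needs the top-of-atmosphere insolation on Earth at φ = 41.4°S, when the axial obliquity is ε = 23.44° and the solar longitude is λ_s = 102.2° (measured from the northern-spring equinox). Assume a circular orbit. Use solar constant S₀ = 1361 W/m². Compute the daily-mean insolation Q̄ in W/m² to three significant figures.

Q̄ ≈ 145 W/m²

Solar declination: sin δ = sin ε · sin λ_s = sin 23.44° × sin 102.2° = 0.38880, so δ = +22.880°.
cos H₀ = −tan(-41.4°) tan(+22.880°) = 0.3721, H₀ = 1.1896 rad.
Bracket: H₀ sin φ sin δ + cos φ cos δ sin H₀ = 1.1896×-0.66131×0.38880 + 0.75011×0.92132×0.92821 = -0.305867 + 0.641478 = 0.335611.
Q̄ = (S₀/π) × [bracket] = (1361/π) × 0.335611 = 145.4 W/m².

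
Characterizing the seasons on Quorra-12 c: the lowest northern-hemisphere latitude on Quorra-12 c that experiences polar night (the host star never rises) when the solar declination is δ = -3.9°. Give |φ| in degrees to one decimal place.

Polar night requires cos H₀ = −tan φ tan δ ≥ 1, i.e. tan φ tan δ ≤ −1.
The boundary is |tan φ| · |tan δ| = 1, so |φ| = 90° − |δ| = 90° − 3.9° = 86.1° in the northern hemisphere.

|φ| = 86.1°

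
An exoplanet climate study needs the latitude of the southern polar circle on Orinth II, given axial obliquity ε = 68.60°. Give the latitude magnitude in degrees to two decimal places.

21.40°

The polar circle is the lowest latitude that experiences at least one full rotation of continuous darkness at the northern-summer solstice; it lies at |φ| = 90° − ε = 90° − 68.60° = 21.40°.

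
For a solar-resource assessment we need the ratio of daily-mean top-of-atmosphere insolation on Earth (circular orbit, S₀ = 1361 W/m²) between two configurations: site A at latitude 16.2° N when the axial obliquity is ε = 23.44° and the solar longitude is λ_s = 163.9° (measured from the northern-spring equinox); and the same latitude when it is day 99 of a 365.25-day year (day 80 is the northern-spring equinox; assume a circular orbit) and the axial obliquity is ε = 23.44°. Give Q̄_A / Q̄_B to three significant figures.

— Configuration A (φ=+16.2°):
Solar declination: sin δ = sin ε · sin λ_s = sin 23.44° × sin 163.9° = 0.11031, so δ = +6.333°.
cos H₀ = −tan(+16.2°) tan(+6.333°) = -0.0322, H₀ = 1.6030 rad.
Bracket: H₀ sin φ sin δ + cos φ cos δ sin H₀ = 1.6030×0.27899×0.11031 + 0.96029×0.99390×0.99948 = 0.049333 + 0.953936 = 1.003269.
Q̄ = (S₀/π) × [bracket] = (1361/π) × 1.003269 = 434.64 W/m².
— Configuration B (φ=+16.2°):
Solar longitude: λ_s = 360° × (99 − 80)/365.25 = 18.727°.
sin δ = sin 23.44° × sin 18.727° = 0.12771, so δ = +7.337°.
cos H₀ = −tan(+16.2°) tan(+7.337°) = -0.0374, H₀ = 1.6082 rad.
Bracket: H₀ sin φ sin δ + cos φ cos δ sin H₀ = 1.6082×0.27899×0.12771 + 0.96029×0.99181×0.99930 = 0.057300 + 0.951759 = 1.009059.
Q̄ = (S₀/π) × [bracket] = (1361/π) × 1.009059 = 437.14 W/m².
Ratio Q̄_A / Q̄_B = 434.64 / 437.14 = 0.9943.

Q̄_A / Q̄_B ≈ 0.994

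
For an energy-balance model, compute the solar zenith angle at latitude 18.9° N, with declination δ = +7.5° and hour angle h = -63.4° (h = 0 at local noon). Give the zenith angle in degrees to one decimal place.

cos θ_z = sin ϕ sin δ + cos ϕ cos δ cos h = 0.042280 + 0.419994 = 0.462274.
θ_z = arccos(0.462274) = 62.5°.

θ_z = 62.5°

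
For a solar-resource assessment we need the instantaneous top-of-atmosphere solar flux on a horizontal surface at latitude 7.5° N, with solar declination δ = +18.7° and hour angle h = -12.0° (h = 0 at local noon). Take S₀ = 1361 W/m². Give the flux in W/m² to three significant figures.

cos θ_z = sin φ sin δ + cos φ cos δ cos h = 0.041848 + 0.918585 = 0.960433.
Flux = S₀ · cos θ_z = 1361 × 0.960433 = 1307 W/m².

1.31e+03 W/m²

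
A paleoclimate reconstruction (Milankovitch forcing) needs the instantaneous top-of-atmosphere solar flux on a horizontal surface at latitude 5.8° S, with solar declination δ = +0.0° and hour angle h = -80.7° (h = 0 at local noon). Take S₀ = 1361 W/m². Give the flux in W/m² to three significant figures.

cos θ_z = sin φ sin δ + cos φ cos δ cos h = -0.000000 + 0.160777 = 0.160777.
Flux = S₀ · cos θ_z = 1361 × 0.160777 = 218.8 W/m².

219 W/m²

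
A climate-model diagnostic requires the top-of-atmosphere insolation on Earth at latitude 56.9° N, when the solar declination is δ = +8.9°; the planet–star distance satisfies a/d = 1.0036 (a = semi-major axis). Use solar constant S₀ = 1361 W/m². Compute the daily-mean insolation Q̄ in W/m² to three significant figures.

cos H₀ = −tan(+56.9°) tan(+8.900°) = -0.2402, H₀ = 1.8134 rad.
Bracket: H₀ sin φ sin δ + cos φ cos δ sin H₀ = 1.8134×0.83772×0.15471 + 0.54610×0.98796×0.97072 = 0.235023 + 0.523728 = 0.758751.
Inverse-square distance factor (a/d)² = 1.0036² = 1.007213.
Q̄ = (S₀/π) × 1.007213 × [bracket] = (1361/π) × 1.007213 × 0.758751 = 331.1 W/m².

Q̄ ≈ 331 W/m²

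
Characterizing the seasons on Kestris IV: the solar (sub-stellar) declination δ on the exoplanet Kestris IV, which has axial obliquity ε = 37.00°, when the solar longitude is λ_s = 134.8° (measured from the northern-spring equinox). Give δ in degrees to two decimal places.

sin δ = sin ε · sin λ_s = sin 37.00° × sin 134.8° = 0.427030.
δ = arcsin(0.427030) = +25.28°.

δ = +25.28°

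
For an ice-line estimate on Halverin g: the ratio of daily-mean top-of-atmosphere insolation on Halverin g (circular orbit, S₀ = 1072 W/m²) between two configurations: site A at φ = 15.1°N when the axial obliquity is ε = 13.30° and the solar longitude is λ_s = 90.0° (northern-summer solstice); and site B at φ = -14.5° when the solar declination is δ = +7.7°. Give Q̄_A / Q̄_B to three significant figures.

— Configuration A (φ=+15.1°):
Solar declination: sin δ = sin ε · sin λ_s = sin 13.30° × sin 90.0° = 0.23005, so δ = +13.300°.
cos H₀ = −tan(+15.1°) tan(+13.300°) = -0.0638, H₀ = 1.6346 rad.
Bracket: H₀ sin φ sin δ + cos φ cos δ sin H₀ = 1.6346×0.26050×0.23005 + 0.96547×0.97318×0.99796 = 0.097958 + 0.937659 = 1.035617.
Q̄ = (S₀/π) × [bracket] = (1072/π) × 1.035617 = 353.38 W/m².
— Configuration B (φ=-14.5°):
cos H₀ = −tan(-14.5°) tan(+7.700°) = 0.0350, H₀ = 1.5358 rad.
Bracket: H₀ sin φ sin δ + cos φ cos δ sin H₀ = 1.5358×-0.25038×0.13399 + 0.96815×0.99098×0.99939 = -0.051524 + 0.958832 = 0.907308.
Q̄ = (S₀/π) × [bracket] = (1072/π) × 0.907308 = 309.60 W/m².
Ratio Q̄_A / Q̄_B = 353.38 / 309.60 = 1.141.

Q̄_A / Q̄_B ≈ 1.14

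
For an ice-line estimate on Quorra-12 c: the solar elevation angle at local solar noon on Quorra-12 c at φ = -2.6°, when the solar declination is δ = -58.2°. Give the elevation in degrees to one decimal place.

34.4°

At local noon the hour angle is zero, so the zenith angle equals |φ − δ| = |-2.6° − (-58.200°)| = 55.600°.
Elevation = 90° − 55.600° = 34.4°.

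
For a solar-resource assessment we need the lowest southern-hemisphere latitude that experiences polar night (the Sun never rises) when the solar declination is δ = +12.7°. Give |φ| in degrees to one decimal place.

|φ| = 77.3°

Polar night requires cos H₀ = −tan φ tan δ ≥ 1, i.e. tan φ tan δ ≤ −1.
The boundary is |tan φ| · |tan δ| = 1, so |φ| = 90° − |δ| = 90° − 12.7° = 77.3° in the southern hemisphere.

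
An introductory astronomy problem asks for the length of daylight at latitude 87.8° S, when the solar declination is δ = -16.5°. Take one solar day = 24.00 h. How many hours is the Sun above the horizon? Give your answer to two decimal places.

Sunrise equation: cos h₀ = −tan ϕ · tan δ = -7.7107 ≤ −1, so the Sun never sets (polar day) and h₀ = π.
Daylight = 2h₀/(2π) × 24.00 h = (3.1416/π) × 24.00 = 24.00 h.

24.00 h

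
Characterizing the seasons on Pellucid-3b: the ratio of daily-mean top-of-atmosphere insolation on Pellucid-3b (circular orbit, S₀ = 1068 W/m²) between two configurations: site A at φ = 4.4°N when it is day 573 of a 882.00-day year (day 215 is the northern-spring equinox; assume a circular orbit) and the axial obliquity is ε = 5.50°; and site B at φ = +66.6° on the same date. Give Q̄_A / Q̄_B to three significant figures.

— Configuration A (φ=+4.4°):
Solar longitude: λ_s = 360° × (573 − 215)/882.00 = 146.122°.
sin δ = sin 5.50° × sin 146.122° = 0.05343, so δ = +3.063°.
cos H₀ = −tan(+4.4°) tan(+3.063°) = -0.0041, H₀ = 1.5749 rad.
Bracket: H₀ sin φ sin δ + cos φ cos δ sin H₀ = 1.5749×0.07672×0.05343 + 0.99705×0.99857×0.99999 = 0.006456 + 0.995614 = 1.002070.
Q̄ = (S₀/π) × [bracket] = (1068/π) × 1.002070 = 340.66 W/m².
— Configuration B (φ=+66.6°):
cos H₀ = −tan(+66.6°) tan(+3.063°) = -0.1236, H₀ = 1.6948 rad.
Bracket: H₀ sin φ sin δ + cos φ cos δ sin H₀ = 1.6948×0.91775×0.05343 + 0.39715×0.99857×0.99233 = 0.083105 + 0.393540 = 0.476645.
Q̄ = (S₀/π) × [bracket] = (1068/π) × 0.476645 = 162.04 W/m².
Ratio Q̄_A / Q̄_B = 340.66 / 162.04 = 2.102.

Q̄_A / Q̄_B ≈ 2.10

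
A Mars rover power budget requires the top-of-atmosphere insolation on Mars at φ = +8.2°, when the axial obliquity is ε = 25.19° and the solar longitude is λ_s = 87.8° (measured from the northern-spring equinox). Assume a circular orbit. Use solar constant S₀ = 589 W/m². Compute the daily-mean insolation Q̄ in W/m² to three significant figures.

Q̄ ≈ 186 W/m²

Solar declination: sin δ = sin ε · sin λ_s = sin 25.19° × sin 87.8° = 0.42531, so δ = +25.170°.
cos H₀ = −tan(+8.2°) tan(+25.170°) = -0.0677, H₀ = 1.6386 rad.
Bracket: H₀ sin φ sin δ + cos φ cos δ sin H₀ = 1.6386×0.14263×0.42531 + 0.98978×0.90505×0.99770 = 0.099401 + 0.893740 = 0.993141.
Q̄ = (S₀/π) × [bracket] = (589/π) × 0.993141 = 186.2 W/m².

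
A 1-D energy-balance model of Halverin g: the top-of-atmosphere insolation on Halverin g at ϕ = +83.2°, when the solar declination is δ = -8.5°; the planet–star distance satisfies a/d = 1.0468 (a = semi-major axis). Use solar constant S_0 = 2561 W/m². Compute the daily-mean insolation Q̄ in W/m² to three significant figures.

Q̄ ≈ 0.00 W/m²

cos h₀ = −tan(+83.2°) tan(-8.500°) = 1.2533 ≥ 1 ⇒ polar night, h₀ = 0 and Q̄ = 0.
Inverse-square distance factor (a/d)² = 1.0468² = 1.095790.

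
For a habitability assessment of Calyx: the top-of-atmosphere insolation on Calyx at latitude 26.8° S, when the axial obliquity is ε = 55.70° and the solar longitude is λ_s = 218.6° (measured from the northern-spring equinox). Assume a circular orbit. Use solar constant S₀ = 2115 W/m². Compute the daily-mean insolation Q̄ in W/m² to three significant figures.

Solar declination: sin δ = sin ε · sin λ_s = sin 55.70° × sin 218.6° = -0.51539, so δ = -31.023°.
cos H₀ = −tan(-26.8°) tan(-31.023°) = -0.3038, H₀ = 1.8795 rad.
Bracket: H₀ sin φ sin δ + cos φ cos δ sin H₀ = 1.8795×-0.45088×-0.51539 + 0.89259×0.85696×0.95274 = 0.436756 + 0.728764 = 1.165520.
Q̄ = (S₀/π) × [bracket] = (2115/π) × 1.165520 = 784.7 W/m².

Q̄ ≈ 785 W/m²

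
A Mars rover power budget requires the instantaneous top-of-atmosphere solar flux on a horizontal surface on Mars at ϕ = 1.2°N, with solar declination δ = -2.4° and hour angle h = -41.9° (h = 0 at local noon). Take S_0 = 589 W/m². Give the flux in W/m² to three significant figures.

cos θ_z = sin ϕ sin δ + cos ϕ cos δ cos h = -0.000877 + 0.743496 = 0.742619.
Flux = S_0 · cos θ_z = 589 × 0.742619 = 437.4 W/m².

437 W/m²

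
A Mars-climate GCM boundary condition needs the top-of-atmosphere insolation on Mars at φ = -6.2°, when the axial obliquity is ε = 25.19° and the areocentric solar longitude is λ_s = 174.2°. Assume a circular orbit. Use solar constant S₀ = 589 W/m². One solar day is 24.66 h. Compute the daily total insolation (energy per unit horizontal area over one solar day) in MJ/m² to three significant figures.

sin δ = sin 25.19° × sin 174.2° = 0.04301, so δ = +2.465°.
cos H₀ = −tan(-6.2°) tan(+2.465°) = 0.0047, H₀ = 1.5661 rad.
Bracket: H₀ sin φ sin δ + cos φ cos δ sin H₀ = 1.5661×-0.10800×0.04301 + 0.99415×0.99907×0.99999 = -0.007275 + 0.993216 = 0.985941.
Q̄ = (S₀/π) × [bracket] = (589/π) × 0.985941 = 184.85 W/m².
Daily total = Q̄ × 24.66 h × 3600 s/h = 184.85 × 24.66 × 3600 / 10⁶ = 16.41 MJ/m².

16.4 MJ/m²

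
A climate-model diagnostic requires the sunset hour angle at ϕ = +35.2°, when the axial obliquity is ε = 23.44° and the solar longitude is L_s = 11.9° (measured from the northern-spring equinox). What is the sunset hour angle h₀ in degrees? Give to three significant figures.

Solar declination: sin δ = sin ε · sin L_s = sin 23.44° × sin 11.9° = 0.08203, so δ = +4.705°.
cos h₀ = −tan ϕ · tan δ = −tan(+35.2°) × tan(+4.705°) = -0.0581, so h₀ = 1.6289 rad = 93.33°.

h₀ = 93.3°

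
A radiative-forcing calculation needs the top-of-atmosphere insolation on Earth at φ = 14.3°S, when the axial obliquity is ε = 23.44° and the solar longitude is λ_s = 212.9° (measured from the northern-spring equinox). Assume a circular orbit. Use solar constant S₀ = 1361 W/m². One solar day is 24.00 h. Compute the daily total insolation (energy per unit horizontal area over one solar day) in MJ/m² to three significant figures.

Solar declination: sin δ = sin ε · sin λ_s = sin 23.44° × sin 212.9° = -0.21607, so δ = -12.478°.
cos H₀ = −tan(-14.3°) tan(-12.478°) = -0.0564, H₀ = 1.6272 rad.
Bracket: H₀ sin φ sin δ + cos φ cos δ sin H₀ = 1.6272×-0.24700×-0.21607 + 0.96902×0.97638×0.99841 = 0.086843 + 0.944627 = 1.031470.
Q̄ = (S₀/π) × [bracket] = (1361/π) × 1.031470 = 446.85 W/m².
Daily total = Q̄ × 24.00 h × 3600 s/h = 446.85 × 24.00 × 3600 / 10⁶ = 38.61 MJ/m².

38.6 MJ/m²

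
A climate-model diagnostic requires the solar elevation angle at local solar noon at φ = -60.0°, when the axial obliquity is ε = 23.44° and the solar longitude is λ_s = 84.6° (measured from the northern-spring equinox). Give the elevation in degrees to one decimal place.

Solar declination: sin δ = sin ε · sin λ_s = sin 23.44° × sin 84.6° = 0.39602, so δ = +23.330°.
At local noon the hour angle is zero, so the zenith angle equals |φ − δ| = |-60.0° − (+23.330°)| = 83.330°.
Elevation = 90° − 83.330° = 6.7°.

6.7°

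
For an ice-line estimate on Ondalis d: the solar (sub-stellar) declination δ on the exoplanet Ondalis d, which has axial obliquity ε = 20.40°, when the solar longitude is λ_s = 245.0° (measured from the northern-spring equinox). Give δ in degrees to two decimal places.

sin δ = sin ε · sin λ_s = sin 20.40° × sin 245.0° = -0.315914.
δ = arcsin(-0.315914) = -18.42°.

δ = -18.42°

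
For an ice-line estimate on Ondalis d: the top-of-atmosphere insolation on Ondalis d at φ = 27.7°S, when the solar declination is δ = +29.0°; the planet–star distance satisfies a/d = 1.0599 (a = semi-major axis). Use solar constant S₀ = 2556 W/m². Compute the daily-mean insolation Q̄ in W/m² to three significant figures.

Q̄ ≈ 414 W/m²

cos H₀ = −tan(-27.7°) tan(+29.000°) = 0.2910, H₀ = 1.2755 rad.
Bracket: H₀ sin φ sin δ + cos φ cos δ sin H₀ = 1.2755×-0.46484×0.48481 + 0.88539×0.87462×0.95672 = -0.287446 + 0.740865 = 0.453419.
Inverse-square distance factor (a/d)² = 1.0599² = 1.123388.
Q̄ = (S₀/π) × 1.123388 × [bracket] = (2556/π) × 1.123388 × 0.453419 = 414.4 W/m².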